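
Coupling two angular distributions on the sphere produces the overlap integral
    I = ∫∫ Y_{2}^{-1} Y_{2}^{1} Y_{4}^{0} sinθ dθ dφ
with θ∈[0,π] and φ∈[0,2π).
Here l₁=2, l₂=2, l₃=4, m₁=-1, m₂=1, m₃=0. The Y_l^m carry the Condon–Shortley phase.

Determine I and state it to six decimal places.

Checks pass: Σm=0; 8 even; l₃=4∈[0,4].
(2·2+1)(2·2+1)(2·4+1) = 225
Δ: 0! 4! 4! / 9! → 1/630
sum: t=0:+1/16 = 1/16
3j²(2 2 4; 0 0 0) = Δ·Π!·Σ² = 2/35  (sign +1)
sum: t=0:+1/36 = 1/36
3j²(2 2 4; -1 1 0) = Δ·Π!·Σ² = 8/315  (sign +1)
combine: 4πI² = 225·2/35·8/315 = 16/49
take √, sign +1: I = 0.16119702

0.161197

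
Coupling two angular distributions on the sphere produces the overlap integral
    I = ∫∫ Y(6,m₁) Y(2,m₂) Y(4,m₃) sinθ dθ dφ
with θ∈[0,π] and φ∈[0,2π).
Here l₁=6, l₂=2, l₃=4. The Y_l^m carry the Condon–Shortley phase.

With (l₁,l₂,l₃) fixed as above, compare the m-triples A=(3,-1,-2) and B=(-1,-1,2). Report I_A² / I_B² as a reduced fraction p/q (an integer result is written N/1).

18/5

l's match ⇒ only the (l;m) 3-j factors differ between A and B.
A: triangle coeff Δ(6,2,4) = 1/6435; Σ_t [1,1]: t=1:−1/8640 = -1/8640; (3j)²=28/715 [(6 2 4; 3 -1 -2)], sign=-1
B: triangle coeff Δ(6,2,4) = 1/6435; Σ_t [1,1]: t=1:−1/8640 = -1/8640; (3j)²=14/1287 [(6 2 4; -1 -1 2)], sign=-1
I_A²/I_B² = (28/715)/(14/1287) = 18/5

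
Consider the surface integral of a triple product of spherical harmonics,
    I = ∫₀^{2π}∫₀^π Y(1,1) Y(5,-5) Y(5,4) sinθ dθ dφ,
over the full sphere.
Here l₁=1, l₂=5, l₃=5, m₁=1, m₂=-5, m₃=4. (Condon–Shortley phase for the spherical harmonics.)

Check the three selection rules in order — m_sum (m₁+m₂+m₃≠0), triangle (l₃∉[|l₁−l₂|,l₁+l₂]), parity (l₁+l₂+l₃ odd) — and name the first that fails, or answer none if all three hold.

parity

azimuthal sum: 1 − 5 + 4 = 0  ✓
4 ≤ 5 ≤ 6 (triangle on l)  ✓
L = 1 + 5 + 5 = 11 (odd)  ✗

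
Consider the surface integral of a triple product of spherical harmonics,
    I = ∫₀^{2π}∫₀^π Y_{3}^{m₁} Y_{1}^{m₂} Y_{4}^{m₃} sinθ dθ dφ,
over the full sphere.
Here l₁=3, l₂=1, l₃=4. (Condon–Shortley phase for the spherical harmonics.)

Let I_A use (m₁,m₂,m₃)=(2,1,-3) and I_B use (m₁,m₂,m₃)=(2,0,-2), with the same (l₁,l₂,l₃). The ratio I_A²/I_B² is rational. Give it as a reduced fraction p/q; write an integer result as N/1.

Same 3,1,4: normalisation and zero-m 3j drop out of the ratio.
A: Δ: 0! 6! 2! / 9! → 1/252; sum: t=0:+1/240 = 1/240; 3j²(3 1 4; 2 1 -3) = Δ·Π!·Σ² = 1/12  (sign -1)
B: Δ: 0! 6! 2! / 9! → 1/252; sum: t=0:+1/120 = 1/120; 3j²(3 1 4; 2 0 -2) = Δ·Π!·Σ² = 1/21  (sign +1)
I_A²/I_B² = (1/12)/(1/21) = 7/4

7/4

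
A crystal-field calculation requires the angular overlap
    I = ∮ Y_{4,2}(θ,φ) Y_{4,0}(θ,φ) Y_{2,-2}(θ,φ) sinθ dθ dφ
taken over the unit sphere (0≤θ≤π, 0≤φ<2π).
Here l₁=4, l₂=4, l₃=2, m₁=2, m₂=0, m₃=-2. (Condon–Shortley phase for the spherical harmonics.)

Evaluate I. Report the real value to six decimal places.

-0.190365

Checks pass: Σm=0; 10 even; l₃=2∈[0,8].
(2·4+1)(2·4+1)(2·2+1) = 405
Δ: 6! 2! 2! / 11! → 1/13860
sum: t=2:+1/192 t=3:−1/36 t=4:+1/192 = -5/288
3j²(4 4 2; 0 0 0) = Δ·Π!·Σ² = 20/693  (sign -1)
sum: t=2:+1/192 = 1/192
3j²(4 4 2; 2 0 -2) = Δ·Π!·Σ² = 3/77  (sign +1)
combine: 4πI² = 405·20/693·3/77 = 2700/5929
take √, sign -1: I = -0.19036462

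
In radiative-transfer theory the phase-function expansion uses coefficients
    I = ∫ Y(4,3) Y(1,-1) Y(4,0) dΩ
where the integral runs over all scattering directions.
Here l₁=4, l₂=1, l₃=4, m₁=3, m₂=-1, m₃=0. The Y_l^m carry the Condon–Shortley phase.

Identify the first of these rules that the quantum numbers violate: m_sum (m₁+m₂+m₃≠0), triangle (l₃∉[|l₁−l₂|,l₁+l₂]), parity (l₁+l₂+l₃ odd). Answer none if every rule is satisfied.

m_sum

azimuthal sum: 3 − 1 + 0 = 2  ✗
3 ≤ 4 ≤ 5 (triangle on l)
L = 4 + 1 + 4 = 9 (odd)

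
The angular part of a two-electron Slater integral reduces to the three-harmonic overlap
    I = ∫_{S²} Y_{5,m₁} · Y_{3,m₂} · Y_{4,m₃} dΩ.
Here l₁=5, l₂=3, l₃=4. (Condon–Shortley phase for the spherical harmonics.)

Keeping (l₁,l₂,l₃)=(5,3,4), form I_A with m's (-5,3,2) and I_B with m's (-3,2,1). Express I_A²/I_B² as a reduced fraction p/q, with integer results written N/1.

Shared (l₁,l₂,l₃)=(5,3,4): N and (l;000)² cancel in I_A²/I_B².
A: Δ = 4!·6!·2!/13! = 1/180180; Racah Σ t=4..4: t=4:+1/34560 = 1/34560; ⇒ 3j(5 3 4; -5 3 2)² = 5/286, sgn +1
B: Δ = 4!·6!·2!/13! = 1/180180; Racah Σ t=3..4: t=3:−1/1440 t=4:+1/1152 = 1/5760; ⇒ 3j(5 3 4; -3 2 1)² = 1/858, sgn -1
I_A²/I_B² = (5/286)/(1/858) = 15/1

15/1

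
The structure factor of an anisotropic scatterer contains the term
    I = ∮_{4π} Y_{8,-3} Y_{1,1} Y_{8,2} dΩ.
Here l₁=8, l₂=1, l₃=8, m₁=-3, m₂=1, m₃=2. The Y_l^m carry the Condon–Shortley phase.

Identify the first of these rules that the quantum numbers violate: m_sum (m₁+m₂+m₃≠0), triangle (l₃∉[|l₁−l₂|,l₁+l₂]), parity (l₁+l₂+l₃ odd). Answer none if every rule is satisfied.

Σmᵢ = 0  ✓
l₃∈[|l₁−l₂|,l₁+l₂]=[7,9], have l₃=8  ✓
Σlᵢ = 17 ⇒ odd  ✗

parity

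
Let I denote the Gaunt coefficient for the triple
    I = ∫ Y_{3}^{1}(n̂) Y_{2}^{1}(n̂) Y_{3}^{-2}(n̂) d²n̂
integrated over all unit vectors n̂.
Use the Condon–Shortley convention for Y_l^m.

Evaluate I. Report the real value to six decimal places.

Rules hold: Σm=0, L=8 even, 1≤3≤5.
N = 7·5·7 = 245
Δ = 2!·4!·2!/9! = 1/3780
Racah Σ t=0..2: t=0:+1/24 t=1:−1/4 t=2:+1/24 = -1/6
⇒ 3j(3 2 3; 0 0 0)² = 4/105, sgn +1
Racah Σ t=1..2: t=1:−1/12 t=2:+1/48 = -1/16
⇒ 3j(3 2 3; 1 1 -2)² = 1/28, sgn +1
4πI² = N·(3j₀)²·(3jₘ)² = 1/3
I = +1·√(0.333333/4π) = 0.16286750

0.162868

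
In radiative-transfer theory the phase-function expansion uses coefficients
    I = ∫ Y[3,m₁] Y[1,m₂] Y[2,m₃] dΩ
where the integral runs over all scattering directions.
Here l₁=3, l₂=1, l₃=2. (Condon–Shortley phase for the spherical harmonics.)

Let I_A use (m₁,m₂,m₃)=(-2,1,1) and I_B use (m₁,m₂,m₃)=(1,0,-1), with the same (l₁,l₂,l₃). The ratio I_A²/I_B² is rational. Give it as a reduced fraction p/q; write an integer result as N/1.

5/4

Shared (l₁,l₂,l₃)=(3,1,2): N and (l;000)² cancel in I_A²/I_B².
A: Δ = 2!·4!·0!/7! = 1/105; Racah Σ t=2..2: t=2:+1/12 = 1/12; ⇒ 3j(3 1 2; -2 1 1)² = 2/21, sgn -1
B: Δ = 2!·4!·0!/7! = 1/105; Racah Σ t=1..1: t=1:−1/6 = -1/6; ⇒ 3j(3 1 2; 1 0 -1)² = 8/105, sgn +1
I_A²/I_B² = (2/21)/(8/105) = 5/4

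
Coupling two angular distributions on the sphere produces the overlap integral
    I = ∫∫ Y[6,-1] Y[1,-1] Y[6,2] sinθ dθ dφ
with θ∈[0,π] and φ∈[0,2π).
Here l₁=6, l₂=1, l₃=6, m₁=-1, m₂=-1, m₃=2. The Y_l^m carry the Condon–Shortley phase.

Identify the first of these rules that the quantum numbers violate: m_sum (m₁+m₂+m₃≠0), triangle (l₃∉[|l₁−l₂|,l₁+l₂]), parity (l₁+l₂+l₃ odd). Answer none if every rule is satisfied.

Σmᵢ = 0  ✓
l₃∈[|l₁−l₂|,l₁+l₂]=[5,7], have l₃=6  ✓
Σlᵢ = 13 ⇒ odd  ✗

parity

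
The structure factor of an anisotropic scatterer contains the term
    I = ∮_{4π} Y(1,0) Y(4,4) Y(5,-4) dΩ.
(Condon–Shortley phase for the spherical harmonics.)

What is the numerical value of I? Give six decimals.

Checks pass: Σm=0; 10 even; l₃=5∈[3,5].
(2·1+1)(2·4+1)(2·5+1) = 297
Δ: 0! 2! 8! / 11! → 1/495
sum: t=0:+1/576 = 1/576
3j²(1 4 5; 0 0 0) = Δ·Π!·Σ² = 5/99  (sign -1)
sum: t=0:+1/40320 = 1/40320
3j²(1 4 5; 0 4 -4) = Δ·Π!·Σ² = 1/55  (sign -1)
combine: 4πI² = 297·5/99·1/55 = 3/11
take √, sign +1: I = 0.14731920

0.147319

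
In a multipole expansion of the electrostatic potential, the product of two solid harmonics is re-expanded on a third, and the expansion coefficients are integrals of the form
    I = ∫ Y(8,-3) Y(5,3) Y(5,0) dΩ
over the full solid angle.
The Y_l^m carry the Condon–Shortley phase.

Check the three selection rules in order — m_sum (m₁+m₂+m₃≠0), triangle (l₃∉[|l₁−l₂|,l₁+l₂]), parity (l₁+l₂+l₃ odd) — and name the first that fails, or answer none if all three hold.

none

Σmᵢ = 0  ✓
l₃∈[|l₁−l₂|,l₁+l₂]=[3,13], have l₃=5  ✓
Σlᵢ = 18 ⇒ even  ✓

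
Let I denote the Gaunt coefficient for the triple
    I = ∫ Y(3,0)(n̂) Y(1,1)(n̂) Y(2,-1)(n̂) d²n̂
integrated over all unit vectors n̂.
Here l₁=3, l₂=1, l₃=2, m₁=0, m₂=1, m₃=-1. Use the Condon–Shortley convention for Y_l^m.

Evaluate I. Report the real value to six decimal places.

0.143048

m-sum 0 ✓  L=6 even ✓  2≤2≤4 ✓
Π(2lᵢ+1) = 7×3×5 = 105
triangle coeff Δ(3,1,2) = 1/105
Σ_t [1,1]: t=1:−1/4 = -1/4
(3j)²=3/35 [(3 1 2; 0 0 0)], sign=-1
Σ_t [2,2]: t=2:+1/12 = 1/12
(3j)²=1/35 [(3 1 2; 0 1 -1)], sign=-1
⇒ 4πI² = 9/35
I = (+1)√(9/35/(4π)) = 0.14304817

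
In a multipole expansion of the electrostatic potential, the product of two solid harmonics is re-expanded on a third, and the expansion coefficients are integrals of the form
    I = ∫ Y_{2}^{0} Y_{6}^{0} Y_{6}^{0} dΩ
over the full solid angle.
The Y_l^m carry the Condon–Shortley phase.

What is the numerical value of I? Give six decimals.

m-sum 0 ✓  L=14 even ✓  4≤6≤8 ✓
Π(2lᵢ+1) = 5×13×13 = 845
triangle coeff Δ(2,6,6) = 1/90090
Σ_t [0,2]: t=0:+1/69120 t=1:−1/14400 t=2:+1/69120 = -7/172800
(3j)²=14/715 [(2 6 6; 0 0 0)], sign=-1
(m-triple is (0,0,0) — same symbol as above.)
⇒ 4πI² = 196/605
I = (+1)√(196/605/(4π)) = 0.16056298

0.160563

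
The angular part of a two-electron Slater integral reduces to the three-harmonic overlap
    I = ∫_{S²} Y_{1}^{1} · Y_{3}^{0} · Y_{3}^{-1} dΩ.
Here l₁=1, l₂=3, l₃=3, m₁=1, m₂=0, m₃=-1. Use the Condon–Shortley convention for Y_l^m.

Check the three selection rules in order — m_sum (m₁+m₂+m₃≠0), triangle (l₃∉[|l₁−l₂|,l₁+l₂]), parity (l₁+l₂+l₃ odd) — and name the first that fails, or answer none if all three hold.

parity

m₁+m₂+m₃ = 1 + 0 − 1 = 0  ✓
triangle: |1−3|=2 ≤ l₃=3 ≤ 1+3=4  ✓
parity: l₁+l₂+l₃ = 7 is odd  ✗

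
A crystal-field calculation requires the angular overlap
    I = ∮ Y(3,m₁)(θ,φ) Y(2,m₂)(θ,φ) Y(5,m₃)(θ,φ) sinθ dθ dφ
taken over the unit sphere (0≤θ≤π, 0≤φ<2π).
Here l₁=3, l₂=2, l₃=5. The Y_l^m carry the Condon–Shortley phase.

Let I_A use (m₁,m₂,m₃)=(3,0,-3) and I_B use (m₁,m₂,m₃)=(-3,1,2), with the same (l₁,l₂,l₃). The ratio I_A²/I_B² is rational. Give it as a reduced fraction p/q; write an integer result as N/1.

l's match ⇒ only the (l;m) 3-j factors differ between A and B.
A: triangle coeff Δ(3,2,5) = 1/2310; Σ_t [0,0]: t=0:+1/2880 = 1/2880; (3j)²=2/165 [(3 2 5; 3 0 -3)], sign=+1
B: triangle coeff Δ(3,2,5) = 1/2310; Σ_t [0,0]: t=0:+1/4320 = 1/4320; (3j)²=1/330 [(3 2 5; -3 1 2)], sign=-1
I_A²/I_B² = (2/165)/(1/330) = 4/1

4/1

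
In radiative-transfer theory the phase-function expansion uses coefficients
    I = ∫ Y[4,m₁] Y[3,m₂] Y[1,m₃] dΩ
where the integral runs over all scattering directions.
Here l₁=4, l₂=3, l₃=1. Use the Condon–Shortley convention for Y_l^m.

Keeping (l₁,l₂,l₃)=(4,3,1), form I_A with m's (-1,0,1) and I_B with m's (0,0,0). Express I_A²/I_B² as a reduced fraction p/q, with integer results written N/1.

Same 4,3,1: normalisation and zero-m 3j drop out of the ratio.
A: Δ: 6! 2! 0! / 9! → 1/252; sum: t=3:−1/72 = -1/72; 3j²(4 3 1; -1 0 1) = Δ·Π!·Σ² = 5/126  (sign -1)
B: Δ: 6! 2! 0! / 9! → 1/252; sum: t=3:−1/36 = -1/36; 3j²(4 3 1; 0 0 0) = Δ·Π!·Σ² = 4/63  (sign +1)
I_A²/I_B² = (5/126)/(4/63) = 5/8

5/8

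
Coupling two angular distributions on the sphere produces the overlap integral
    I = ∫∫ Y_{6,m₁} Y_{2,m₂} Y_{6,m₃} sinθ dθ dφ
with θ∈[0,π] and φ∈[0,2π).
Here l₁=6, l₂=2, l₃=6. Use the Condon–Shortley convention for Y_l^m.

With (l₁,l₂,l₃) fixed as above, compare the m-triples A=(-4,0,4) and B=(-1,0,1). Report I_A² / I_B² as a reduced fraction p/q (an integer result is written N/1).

Same 6,2,6: normalisation and zero-m 3j drop out of the ratio.
A: Δ: 2! 10! 2! / 15! → 1/90090; sum: t=0:+1/14515200 t=1:−1/362880 t=2:+1/322560 = 1/2419200; 3j²(6 2 6; -4 0 4) = Δ·Π!·Σ² = 2/5005  (sign +1)
B: Δ: 2! 10! 2! / 15! → 1/90090; sum: t=0:+1/120960 t=1:−1/17280 t=2:+1/57600 = -13/403200; 3j²(6 2 6; -1 0 1) = Δ·Π!·Σ² = 13/770  (sign +1)
I_A²/I_B² = (2/5005)/(13/770) = 4/169

4/169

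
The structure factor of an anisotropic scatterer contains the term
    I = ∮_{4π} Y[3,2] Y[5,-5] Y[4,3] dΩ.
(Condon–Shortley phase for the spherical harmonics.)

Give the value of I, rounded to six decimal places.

m-sum 0 ✓  L=12 even ✓  2≤4≤8 ✓
Π(2lᵢ+1) = 7×11×9 = 693
triangle coeff Δ(3,5,4) = 1/180180
Σ_t [1,3]: t=1:−1/576 t=2:+1/144 t=3:−1/576 = 1/288
(3j)²=20/1001 [(3 5 4; 0 0 0)], sign=+1
Σ_t [0,0]: t=0:+1/17280 = 1/17280
(3j)²=35/858 [(3 5 4; 2 -5 3)], sign=-1
⇒ 4πI² = 1050/1859
I = (-1)√(1050/1859/(4π)) = -0.21200691

-0.212007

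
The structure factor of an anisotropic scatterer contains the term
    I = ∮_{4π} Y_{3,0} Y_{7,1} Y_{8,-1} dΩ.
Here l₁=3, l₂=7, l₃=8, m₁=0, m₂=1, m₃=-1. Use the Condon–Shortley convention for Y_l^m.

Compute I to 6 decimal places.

m-sum 0 ✓  L=18 even ✓  4≤8≤10 ✓
Π(2lᵢ+1) = 7×15×17 = 1785
triangle coeff Δ(3,7,8) = 1/5290740
Σ_t [0,2]: t=0:+1/7257600 t=1:−1/2073600 t=2:+1/7257600 = -1/4838400
(3j)²=252/20995 [(3 7 8; 0 0 0)], sign=-1
Σ_t [0,2]: t=0:+1/11612160 t=1:−1/2419200 t=2:+1/6220800 = -29/174182400
(3j)²=841/83980 [(3 7 8; 0 1 -1)], sign=+1
⇒ 4πI² = 1112643/5185765
I = (-1)√(1112643/5185765/(4π)) = -0.13066720

-0.130667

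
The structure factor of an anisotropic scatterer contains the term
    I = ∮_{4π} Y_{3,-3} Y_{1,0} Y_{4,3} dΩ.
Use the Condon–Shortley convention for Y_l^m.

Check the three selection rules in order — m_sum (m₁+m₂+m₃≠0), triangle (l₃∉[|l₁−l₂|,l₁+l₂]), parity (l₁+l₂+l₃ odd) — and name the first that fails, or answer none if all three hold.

azimuthal sum: -3 + 0 + 3 = 0  ✓
2 ≤ 4 ≤ 4 (triangle on l)  ✓
L = 3 + 1 + 4 = 8 (even)  ✓

none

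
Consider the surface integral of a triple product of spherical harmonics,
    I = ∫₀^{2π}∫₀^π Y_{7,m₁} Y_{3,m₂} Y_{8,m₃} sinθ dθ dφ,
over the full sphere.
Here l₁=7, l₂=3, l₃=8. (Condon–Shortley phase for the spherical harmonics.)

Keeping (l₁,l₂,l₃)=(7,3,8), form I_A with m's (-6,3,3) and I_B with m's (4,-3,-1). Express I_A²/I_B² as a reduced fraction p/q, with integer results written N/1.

78/385

l's match ⇒ only the (l;m) 3-j factors differ between A and B.
A: triangle coeff Δ(7,3,8) = 1/5290740; Σ_t [2,2]: t=2:+1/1916006400 = 1/1916006400; (3j)²=5/4522 [(7 3 8; -6 3 3)], sign=-1
B: triangle coeff Δ(7,3,8) = 1/5290740; Σ_t [0,0]: t=0:+1/104509440 = 1/104509440; (3j)²=275/50388 [(7 3 8; 4 -3 -1)], sign=-1
I_A²/I_B² = (5/4522)/(275/50388) = 78/385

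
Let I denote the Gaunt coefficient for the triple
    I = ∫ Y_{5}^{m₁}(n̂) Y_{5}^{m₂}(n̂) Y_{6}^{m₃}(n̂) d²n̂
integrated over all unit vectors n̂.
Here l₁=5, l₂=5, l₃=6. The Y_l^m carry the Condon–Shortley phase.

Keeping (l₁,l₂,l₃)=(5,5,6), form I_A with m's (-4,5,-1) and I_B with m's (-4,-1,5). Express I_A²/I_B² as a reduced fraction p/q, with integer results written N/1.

35/99

Shared (l₁,l₂,l₃)=(5,5,6): N and (l;000)² cancel in I_A²/I_B².
A: Δ = 4!·6!·6!/17! = 1/28588560; Racah Σ t=4..4: t=4:+1/2073600 = 1/2073600; ⇒ 3j(5 5 6; -4 5 -1)² = 63/9724, sgn -1
B: Δ = 4!·6!·6!/17! = 1/28588560; Racah Σ t=3..4: t=3:−1/518400 t=4:+1/2073600 = -1/691200; ⇒ 3j(5 5 6; -4 -1 5)² = 81/4420, sgn +1
I_A²/I_B² = (63/9724)/(81/4420) = 35/99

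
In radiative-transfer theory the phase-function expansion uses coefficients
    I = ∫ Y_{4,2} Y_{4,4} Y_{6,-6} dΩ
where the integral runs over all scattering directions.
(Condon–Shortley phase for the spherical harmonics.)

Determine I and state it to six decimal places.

m-sum 0 ✓  L=14 even ✓  0≤6≤8 ✓
Π(2lᵢ+1) = 9×9×13 = 1053
triangle coeff Δ(4,4,6) = 1/1261260
Σ_t [0,2]: t=0:+1/4608 t=1:−1/1296 t=2:+1/4608 = -7/20736
(3j)²=20/1287 [(4 4 6; 0 0 0)], sign=-1
Σ_t [2,2]: t=2:+1/1036800 = 1/1036800
(3j)²=4/195 [(4 4 6; 2 4 -6)], sign=+1
⇒ 4πI² = 48/143
I = (-1)√(48/143/(4π)) = -0.16343598

-0.163436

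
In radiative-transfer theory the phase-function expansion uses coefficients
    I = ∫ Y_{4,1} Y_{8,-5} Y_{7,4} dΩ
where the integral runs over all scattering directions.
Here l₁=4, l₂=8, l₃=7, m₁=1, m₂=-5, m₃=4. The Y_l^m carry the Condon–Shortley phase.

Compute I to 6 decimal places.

0.000000

Σlᵢ=19 odd — θ-integrand is odd under cosθ→−cosθ; I=0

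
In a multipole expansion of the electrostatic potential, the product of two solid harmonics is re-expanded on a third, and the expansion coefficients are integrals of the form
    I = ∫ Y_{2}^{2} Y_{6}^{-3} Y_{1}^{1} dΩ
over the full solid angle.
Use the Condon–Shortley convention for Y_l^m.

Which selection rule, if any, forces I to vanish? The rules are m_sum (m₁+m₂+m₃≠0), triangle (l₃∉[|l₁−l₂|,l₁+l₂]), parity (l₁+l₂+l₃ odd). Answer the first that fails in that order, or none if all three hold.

triangle

azimuthal sum: 2 − 3 + 1 = 0  ✓
4 ≤ 1 ≤ 8 (triangle on l)  ✗
L = 2 + 6 + 1 = 9 (odd)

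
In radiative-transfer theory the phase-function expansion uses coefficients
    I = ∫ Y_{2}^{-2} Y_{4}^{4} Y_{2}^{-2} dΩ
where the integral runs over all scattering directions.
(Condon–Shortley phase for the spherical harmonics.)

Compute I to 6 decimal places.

0.337168

Checks pass: Σm=0; 8 even; l₃=2∈[2,6].
(2·2+1)(2·4+1)(2·2+1) = 225
Δ: 4! 0! 4! / 9! → 1/630
sum: t=2:+1/16 = 1/16
3j²(2 4 2; 0 0 0) = Δ·Π!·Σ² = 2/35  (sign +1)
sum: t=4:+1/576 = 1/576
3j²(2 4 2; -2 4 -2) = Δ·Π!·Σ² = 1/9  (sign +1)
combine: 4πI² = 225·2/35·1/9 = 10/7
take √, sign +1: I = 0.33716777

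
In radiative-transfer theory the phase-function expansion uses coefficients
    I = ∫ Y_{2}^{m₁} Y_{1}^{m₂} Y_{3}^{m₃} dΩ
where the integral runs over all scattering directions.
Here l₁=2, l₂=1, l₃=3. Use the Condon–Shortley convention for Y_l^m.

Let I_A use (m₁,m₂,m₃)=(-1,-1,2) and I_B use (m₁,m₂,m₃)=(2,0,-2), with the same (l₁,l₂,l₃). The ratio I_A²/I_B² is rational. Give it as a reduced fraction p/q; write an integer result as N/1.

2/1

l's match ⇒ only the (l;m) 3-j factors differ between A and B.
A: triangle coeff Δ(2,1,3) = 1/105; Σ_t [0,0]: t=0:+1/12 = 1/12; (3j)²=2/21 [(2 1 3; -1 -1 2)], sign=-1
B: triangle coeff Δ(2,1,3) = 1/105; Σ_t [0,0]: t=0:+1/24 = 1/24; (3j)²=1/21 [(2 1 3; 2 0 -2)], sign=-1
I_A²/I_B² = (2/21)/(1/21) = 2/1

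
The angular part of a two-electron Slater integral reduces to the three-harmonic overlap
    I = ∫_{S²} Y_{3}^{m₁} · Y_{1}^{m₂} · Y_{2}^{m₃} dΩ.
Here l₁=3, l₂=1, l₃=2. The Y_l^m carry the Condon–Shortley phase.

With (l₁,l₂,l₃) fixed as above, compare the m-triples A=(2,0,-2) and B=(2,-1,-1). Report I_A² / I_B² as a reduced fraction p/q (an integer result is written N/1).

1/2

l's match ⇒ only the (l;m) 3-j factors differ between A and B.
A: triangle coeff Δ(3,1,2) = 1/105; Σ_t [1,1]: t=1:−1/24 = -1/24; (3j)²=1/21 [(3 1 2; 2 0 -2)], sign=-1
B: triangle coeff Δ(3,1,2) = 1/105; Σ_t [0,0]: t=0:+1/12 = 1/12; (3j)²=2/21 [(3 1 2; 2 -1 -1)], sign=-1
I_A²/I_B² = (1/21)/(2/21) = 1/2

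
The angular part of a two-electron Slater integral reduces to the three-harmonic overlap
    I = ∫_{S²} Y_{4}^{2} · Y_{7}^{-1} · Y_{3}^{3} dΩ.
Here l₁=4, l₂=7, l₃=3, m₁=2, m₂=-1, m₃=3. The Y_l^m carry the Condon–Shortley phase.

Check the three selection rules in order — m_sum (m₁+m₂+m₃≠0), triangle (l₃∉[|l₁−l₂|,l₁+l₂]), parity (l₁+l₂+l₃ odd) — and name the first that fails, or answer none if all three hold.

m_sum

azimuthal sum: 2 − 1 + 3 = 4  ✗
3 ≤ 3 ≤ 11 (triangle on l)
L = 4 + 7 + 3 = 14 (even)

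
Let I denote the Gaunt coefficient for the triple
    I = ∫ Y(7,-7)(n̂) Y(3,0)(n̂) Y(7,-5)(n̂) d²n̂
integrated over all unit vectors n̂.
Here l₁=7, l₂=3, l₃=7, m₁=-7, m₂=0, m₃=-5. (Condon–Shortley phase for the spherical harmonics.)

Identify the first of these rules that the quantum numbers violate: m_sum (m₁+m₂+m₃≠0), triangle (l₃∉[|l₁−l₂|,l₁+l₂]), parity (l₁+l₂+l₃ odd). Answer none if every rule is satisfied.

m_sum

azimuthal sum: -7 + 0 − 5 = -12  ✗
4 ≤ 7 ≤ 10 (triangle on l)
L = 7 + 3 + 7 = 17 (odd)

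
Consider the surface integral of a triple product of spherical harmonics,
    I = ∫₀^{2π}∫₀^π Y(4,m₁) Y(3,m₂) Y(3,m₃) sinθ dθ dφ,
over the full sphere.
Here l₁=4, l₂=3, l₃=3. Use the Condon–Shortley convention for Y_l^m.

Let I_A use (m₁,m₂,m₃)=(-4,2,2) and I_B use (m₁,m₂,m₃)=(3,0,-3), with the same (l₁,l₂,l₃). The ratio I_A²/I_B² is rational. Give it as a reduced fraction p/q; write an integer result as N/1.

l's match ⇒ only the (l;m) 3-j factors differ between A and B.
A: triangle coeff Δ(4,3,3) = 1/34650; Σ_t [4,4]: t=4:+1/576 = 1/576; (3j)²=5/99 [(4 3 3; -4 2 2)], sign=-1
B: triangle coeff Δ(4,3,3) = 1/34650; Σ_t [1,1]: t=1:−1/288 = -1/288; (3j)²=1/22 [(4 3 3; 3 0 -3)], sign=-1
I_A²/I_B² = (5/99)/(1/22) = 10/9

10/9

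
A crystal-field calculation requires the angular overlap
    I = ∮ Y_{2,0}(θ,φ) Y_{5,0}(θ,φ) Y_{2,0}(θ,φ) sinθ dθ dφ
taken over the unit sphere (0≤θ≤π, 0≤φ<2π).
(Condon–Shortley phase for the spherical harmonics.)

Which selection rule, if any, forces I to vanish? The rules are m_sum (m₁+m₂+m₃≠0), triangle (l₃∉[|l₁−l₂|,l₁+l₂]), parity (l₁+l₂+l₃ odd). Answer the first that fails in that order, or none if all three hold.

triangle

azimuthal sum: 0 + 0 + 0 = 0  ✓
3 ≤ 2 ≤ 7 (triangle on l)  ✗
L = 2 + 5 + 2 = 9 (odd)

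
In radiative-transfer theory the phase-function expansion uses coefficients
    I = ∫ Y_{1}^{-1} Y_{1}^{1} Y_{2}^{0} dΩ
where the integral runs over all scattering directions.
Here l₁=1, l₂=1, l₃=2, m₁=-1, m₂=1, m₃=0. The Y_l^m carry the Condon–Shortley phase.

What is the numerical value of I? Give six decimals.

0.126157

Rules hold: Σm=0, L=4 even, 0≤2≤2.
N = 3·3·5 = 45
Δ = 0!·2!·2!/5! = 1/30
Racah Σ t=0..0: t=0:+1/1 = 1/1
⇒ 3j(1 1 2; 0 0 0)² = 2/15, sgn +1
Racah Σ t=0..0: t=0:+1/4 = 1/4
⇒ 3j(1 1 2; -1 1 0)² = 1/30, sgn +1
4πI² = N·(3j₀)²·(3jₘ)² = 1/5
I = +1·√(0.2/4π) = 0.12615663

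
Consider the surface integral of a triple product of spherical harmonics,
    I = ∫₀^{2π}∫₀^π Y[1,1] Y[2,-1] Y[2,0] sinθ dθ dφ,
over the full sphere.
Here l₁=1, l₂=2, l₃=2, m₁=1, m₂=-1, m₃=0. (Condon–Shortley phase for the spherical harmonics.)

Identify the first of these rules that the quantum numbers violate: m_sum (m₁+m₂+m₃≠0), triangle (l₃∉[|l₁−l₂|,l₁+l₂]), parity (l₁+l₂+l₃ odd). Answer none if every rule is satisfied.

parity

m₁+m₂+m₃ = 1 − 1 + 0 = 0  ✓
triangle: |1−2|=1 ≤ l₃=2 ≤ 1+2=3  ✓
parity: l₁+l₂+l₃ = 5 is odd  ✗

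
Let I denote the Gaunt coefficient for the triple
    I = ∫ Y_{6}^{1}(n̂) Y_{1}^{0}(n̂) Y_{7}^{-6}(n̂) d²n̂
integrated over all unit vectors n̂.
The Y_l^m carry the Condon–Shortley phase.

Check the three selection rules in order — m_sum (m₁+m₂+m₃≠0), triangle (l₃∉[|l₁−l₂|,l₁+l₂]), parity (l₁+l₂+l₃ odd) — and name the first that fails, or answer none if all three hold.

Σmᵢ = -5  ✗
l₃∈[|l₁−l₂|,l₁+l₂]=[5,7], have l₃=7
Σlᵢ = 14 ⇒ even

m_sum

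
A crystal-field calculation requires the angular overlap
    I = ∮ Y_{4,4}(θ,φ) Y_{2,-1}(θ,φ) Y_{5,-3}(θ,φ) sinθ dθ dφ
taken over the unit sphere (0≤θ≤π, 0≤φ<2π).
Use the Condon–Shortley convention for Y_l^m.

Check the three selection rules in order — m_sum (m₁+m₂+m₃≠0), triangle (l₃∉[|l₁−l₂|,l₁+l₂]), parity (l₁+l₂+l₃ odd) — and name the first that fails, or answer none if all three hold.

Σmᵢ = 0  ✓
l₃∈[|l₁−l₂|,l₁+l₂]=[2,6], have l₃=5  ✓
Σlᵢ = 11 ⇒ odd  ✗

parity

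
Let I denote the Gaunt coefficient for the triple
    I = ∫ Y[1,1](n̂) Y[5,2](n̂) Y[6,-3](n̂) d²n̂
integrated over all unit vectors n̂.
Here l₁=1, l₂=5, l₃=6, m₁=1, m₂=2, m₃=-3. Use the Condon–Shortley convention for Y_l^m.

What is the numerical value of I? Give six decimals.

m-sum 0 ✓  L=12 even ✓  4≤6≤6 ✓
Π(2lᵢ+1) = 3×11×13 = 429
triangle coeff Δ(1,5,6) = 1/858
Σ_t [0,0]: t=0:+1/14400 = 1/14400
(3j)²=6/143 [(1 5 6; 0 0 0)], sign=+1
Σ_t [0,0]: t=0:+1/60480 = 1/60480
(3j)²=6/143 [(1 5 6; 1 2 -3)], sign=-1
⇒ 4πI² = 108/143
I = (-1)√(108/143/(4π)) = -0.24515397

-0.245154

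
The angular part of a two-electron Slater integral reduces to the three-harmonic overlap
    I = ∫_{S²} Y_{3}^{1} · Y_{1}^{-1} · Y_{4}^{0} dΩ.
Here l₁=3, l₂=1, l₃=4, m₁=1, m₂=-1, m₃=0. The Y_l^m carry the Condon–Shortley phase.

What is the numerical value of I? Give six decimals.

0.150786

Checks pass: Σm=0; 8 even; l₃=4∈[2,4].
(2·3+1)(2·1+1)(2·4+1) = 189
Δ: 0! 6! 2! / 9! → 1/252
sum: t=0:+1/36 = 1/36
3j²(3 1 4; 0 0 0) = Δ·Π!·Σ² = 4/63  (sign +1)
sum: t=0:+1/96 = 1/96
3j²(3 1 4; 1 -1 0) = Δ·Π!·Σ² = 1/42  (sign +1)
combine: 4πI² = 189·4/63·1/42 = 2/7
take √, sign +1: I = 0.15078601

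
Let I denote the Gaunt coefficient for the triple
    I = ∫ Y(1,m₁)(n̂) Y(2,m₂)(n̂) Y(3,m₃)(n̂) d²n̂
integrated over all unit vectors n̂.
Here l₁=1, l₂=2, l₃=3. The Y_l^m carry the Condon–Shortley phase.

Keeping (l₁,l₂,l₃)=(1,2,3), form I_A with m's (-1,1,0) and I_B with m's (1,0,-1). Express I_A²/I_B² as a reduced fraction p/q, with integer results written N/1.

1/2

Same 1,2,3: normalisation and zero-m 3j drop out of the ratio.
A: Δ: 0! 2! 4! / 7! → 1/105; sum: t=0:+1/12 = 1/12; 3j²(1 2 3; -1 1 0) = Δ·Π!·Σ² = 1/35  (sign -1)
B: Δ: 0! 2! 4! / 7! → 1/105; sum: t=0:+1/8 = 1/8; 3j²(1 2 3; 1 0 -1) = Δ·Π!·Σ² = 2/35  (sign +1)
I_A²/I_B² = (1/35)/(2/35) = 1/2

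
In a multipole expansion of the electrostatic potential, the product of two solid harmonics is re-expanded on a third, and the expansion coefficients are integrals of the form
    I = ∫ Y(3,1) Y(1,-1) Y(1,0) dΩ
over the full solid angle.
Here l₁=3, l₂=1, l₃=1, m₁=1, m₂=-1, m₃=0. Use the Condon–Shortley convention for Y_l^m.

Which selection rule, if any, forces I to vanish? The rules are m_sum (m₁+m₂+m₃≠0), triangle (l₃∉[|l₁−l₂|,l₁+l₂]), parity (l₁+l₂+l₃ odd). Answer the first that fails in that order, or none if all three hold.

m₁+m₂+m₃ = 1 − 1 + 0 = 0  ✓
triangle: |3−1|=2 ≤ l₃=1 ≤ 3+1=4  ✗
parity: l₁+l₂+l₃ = 5 is odd

triangle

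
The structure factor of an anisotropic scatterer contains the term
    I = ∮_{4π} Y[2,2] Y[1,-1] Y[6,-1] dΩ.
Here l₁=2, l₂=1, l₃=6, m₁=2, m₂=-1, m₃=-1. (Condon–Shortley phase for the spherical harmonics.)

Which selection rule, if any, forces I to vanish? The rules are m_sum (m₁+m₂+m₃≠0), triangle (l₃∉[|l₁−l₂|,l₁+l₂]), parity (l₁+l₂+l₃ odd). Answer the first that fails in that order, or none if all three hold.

m₁+m₂+m₃ = 2 − 1 − 1 = 0  ✓
triangle: |2−1|=1 ≤ l₃=6 ≤ 2+1=3  ✗
parity: l₁+l₂+l₃ = 9 is odd

triangle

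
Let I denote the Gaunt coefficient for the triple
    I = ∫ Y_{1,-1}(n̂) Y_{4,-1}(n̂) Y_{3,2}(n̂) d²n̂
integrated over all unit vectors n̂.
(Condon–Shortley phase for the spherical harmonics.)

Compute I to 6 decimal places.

Checks pass: Σm=0; 8 even; l₃=3∈[3,5].
(2·1+1)(2·4+1)(2·3+1) = 189
Δ: 2! 0! 6! / 9! → 1/252
sum: t=1:−1/36 = -1/36
3j²(1 4 3; 0 0 0) = Δ·Π!·Σ² = 4/63  (sign +1)
sum: t=2:+1/240 = 1/240
3j²(1 4 3; -1 -1 2) = Δ·Π!·Σ² = 1/84  (sign -1)
combine: 4πI² = 189·4/63·1/84 = 1/7
take √, sign -1: I = -0.10662181

-0.106622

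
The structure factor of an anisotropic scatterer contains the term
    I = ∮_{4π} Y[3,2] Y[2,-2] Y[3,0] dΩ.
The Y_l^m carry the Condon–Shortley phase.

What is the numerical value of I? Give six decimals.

-0.188063

Checks pass: Σm=0; 8 even; l₃=3∈[1,5].
(2·3+1)(2·2+1)(2·3+1) = 245
Δ: 2! 4! 2! / 9! → 1/3780
sum: t=0:+1/24 t=1:−1/4 t=2:+1/24 = -1/6
3j²(3 2 3; 0 0 0) = Δ·Π!·Σ² = 4/105  (sign +1)
sum: t=0:+1/24 = 1/24
3j²(3 2 3; 2 -2 0) = Δ·Π!·Σ² = 1/21  (sign -1)
combine: 4πI² = 245·4/105·1/21 = 4/9
take √, sign -1: I = -0.18806319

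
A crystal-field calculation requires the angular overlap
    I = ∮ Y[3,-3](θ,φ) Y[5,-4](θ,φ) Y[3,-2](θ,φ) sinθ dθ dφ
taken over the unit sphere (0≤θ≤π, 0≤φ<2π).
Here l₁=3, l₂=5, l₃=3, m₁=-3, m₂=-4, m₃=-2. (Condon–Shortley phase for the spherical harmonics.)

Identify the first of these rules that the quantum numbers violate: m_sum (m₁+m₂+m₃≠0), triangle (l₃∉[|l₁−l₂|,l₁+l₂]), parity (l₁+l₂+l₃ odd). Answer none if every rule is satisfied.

m₁+m₂+m₃ = -3 − 4 − 2 = -9  ✗
triangle: |3−5|=2 ≤ l₃=3 ≤ 3+5=8
parity: l₁+l₂+l₃ = 11 is odd

m_sum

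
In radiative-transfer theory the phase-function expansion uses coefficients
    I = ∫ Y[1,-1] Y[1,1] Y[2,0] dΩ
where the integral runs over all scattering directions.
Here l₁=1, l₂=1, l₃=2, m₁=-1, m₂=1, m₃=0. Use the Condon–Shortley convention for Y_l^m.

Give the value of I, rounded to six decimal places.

Checks pass: Σm=0; 4 even; l₃=2∈[0,2].
(2·1+1)(2·1+1)(2·2+1) = 45
Δ: 0! 2! 2! / 5! → 1/30
sum: t=0:+1/1 = 1/1
3j²(1 1 2; 0 0 0) = Δ·Π!·Σ² = 2/15  (sign +1)
sum: t=0:+1/4 = 1/4
3j²(1 1 2; -1 1 0) = Δ·Π!·Σ² = 1/30  (sign +1)
combine: 4πI² = 45·2/15·1/30 = 1/5
take √, sign +1: I = 0.12615663

0.126157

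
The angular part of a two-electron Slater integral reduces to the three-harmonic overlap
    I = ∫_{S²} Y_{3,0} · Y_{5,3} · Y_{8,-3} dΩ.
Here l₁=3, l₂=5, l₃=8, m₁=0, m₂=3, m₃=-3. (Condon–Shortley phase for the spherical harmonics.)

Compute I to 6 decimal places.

Checks pass: Σm=0; 16 even; l₃=8∈[2,8].
(2·3+1)(2·5+1)(2·8+1) = 1309
Δ: 0! 6! 10! / 17! → 1/136136
sum: t=0:+1/518400 = 1/518400
3j²(3 5 8; 0 0 0) = Δ·Π!·Σ² = 56/2431  (sign +1)
sum: t=0:+1/2903040 = 1/2903040
3j²(3 5 8; 0 3 -3) = Δ·Π!·Σ² = 75/6188  (sign -1)
combine: 4πI² = 1309·56/2431·75/6188 = 1050/2873
take √, sign -1: I = -0.17053829

-0.170538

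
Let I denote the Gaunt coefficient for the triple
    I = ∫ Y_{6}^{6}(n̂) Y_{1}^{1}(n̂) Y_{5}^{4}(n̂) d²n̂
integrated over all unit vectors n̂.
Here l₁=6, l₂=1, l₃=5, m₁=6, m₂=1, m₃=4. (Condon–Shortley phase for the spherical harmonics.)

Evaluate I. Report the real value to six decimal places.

m-sum = 6 + 1 + 4 = 11 ≠ 0 ⇒ I = 0

0.000000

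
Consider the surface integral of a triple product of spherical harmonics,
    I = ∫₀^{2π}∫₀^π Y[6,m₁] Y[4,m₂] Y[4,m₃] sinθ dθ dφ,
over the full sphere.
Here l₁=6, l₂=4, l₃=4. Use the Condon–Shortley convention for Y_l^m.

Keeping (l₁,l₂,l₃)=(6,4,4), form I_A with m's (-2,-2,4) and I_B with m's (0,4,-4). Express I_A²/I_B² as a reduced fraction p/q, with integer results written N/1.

Same 6,4,4: normalisation and zero-m 3j drop out of the ratio.
A: Δ: 6! 6! 2! / 15! → 1/1261260; sum: t=2:+1/69120 = 1/69120; 3j²(6 4 4; -2 -2 4) = Δ·Π!·Σ² = 4/429  (sign +1)
B: Δ: 6! 6! 2! / 15! → 1/1261260; sum: t=6:+1/1036800 = 1/1036800; 3j²(6 4 4; 0 4 -4) = Δ·Π!·Σ² = 4/6435  (sign +1)
I_A²/I_B² = (4/429)/(4/6435) = 15/1

15/1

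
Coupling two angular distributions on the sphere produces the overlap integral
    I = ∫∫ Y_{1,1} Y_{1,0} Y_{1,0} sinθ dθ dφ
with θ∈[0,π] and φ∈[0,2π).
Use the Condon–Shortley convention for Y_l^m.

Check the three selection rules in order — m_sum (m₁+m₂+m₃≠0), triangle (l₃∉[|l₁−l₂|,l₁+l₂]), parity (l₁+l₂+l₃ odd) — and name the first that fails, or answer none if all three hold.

Σmᵢ = 1  ✗
l₃∈[|l₁−l₂|,l₁+l₂]=[0,2], have l₃=1
Σlᵢ = 3 ⇒ odd

m_sum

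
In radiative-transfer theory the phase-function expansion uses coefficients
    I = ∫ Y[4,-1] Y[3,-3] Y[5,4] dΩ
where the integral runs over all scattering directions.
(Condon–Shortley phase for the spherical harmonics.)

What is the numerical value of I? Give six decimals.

m-sum 0 ✓  L=12 even ✓  1≤5≤7 ✓
Π(2lᵢ+1) = 9×7×11 = 693
triangle coeff Δ(4,3,5) = 1/180180
Σ_t [0,2]: t=0:+1/576 t=1:−1/144 t=2:+1/576 = -1/288
(3j)²=20/1001 [(4 3 5; 0 0 0)], sign=+1
Σ_t [0,0]: t=0:+1/5760 = 1/5760
(3j)²=9/286 [(4 3 5; -1 -3 4)], sign=-1
⇒ 4πI² = 810/1859
I = (-1)√(810/1859/(4π)) = -0.18620781

-0.186208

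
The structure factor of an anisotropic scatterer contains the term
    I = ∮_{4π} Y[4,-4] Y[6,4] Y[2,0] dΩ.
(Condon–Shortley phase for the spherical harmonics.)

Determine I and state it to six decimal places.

m-sum 0 ✓  L=12 even ✓  2≤2≤10 ✓
Π(2lᵢ+1) = 9×13×5 = 585
triangle coeff Δ(4,6,2) = 1/6435
Σ_t [4,4]: t=4:+1/2304 = 1/2304
(3j)²=5/143 [(4 6 2; 0 0 0)], sign=+1
Σ_t [8,8]: t=8:+1/161280 = 1/161280
(3j)²=1/143 [(4 6 2; -4 4 0)], sign=+1
⇒ 4πI² = 225/1573
I = (+1)√(225/1573/(4π)) = 0.10668957

0.106690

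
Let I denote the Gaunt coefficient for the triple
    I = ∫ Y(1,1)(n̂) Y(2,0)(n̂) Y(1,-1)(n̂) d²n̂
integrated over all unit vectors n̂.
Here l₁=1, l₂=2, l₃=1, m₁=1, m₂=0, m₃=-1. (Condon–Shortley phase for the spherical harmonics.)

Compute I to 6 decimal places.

m-sum 0 ✓  L=4 even ✓  1≤1≤3 ✓
Π(2lᵢ+1) = 3×5×3 = 45
triangle coeff Δ(1,2,1) = 1/30
Σ_t [1,1]: t=1:−1/1 = -1/1
(3j)²=2/15 [(1 2 1; 0 0 0)], sign=+1
Σ_t [0,0]: t=0:+1/4 = 1/4
(3j)²=1/30 [(1 2 1; 1 0 -1)], sign=+1
⇒ 4πI² = 1/5
I = (+1)√(1/5/(4π)) = 0.12615663

0.126157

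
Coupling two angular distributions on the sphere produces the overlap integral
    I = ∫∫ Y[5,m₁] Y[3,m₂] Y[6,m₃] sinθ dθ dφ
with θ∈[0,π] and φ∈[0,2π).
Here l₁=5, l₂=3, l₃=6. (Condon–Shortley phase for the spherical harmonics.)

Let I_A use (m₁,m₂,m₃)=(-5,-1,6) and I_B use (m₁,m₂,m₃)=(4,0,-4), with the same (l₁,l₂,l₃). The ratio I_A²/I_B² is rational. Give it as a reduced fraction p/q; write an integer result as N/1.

11/5

Shared (l₁,l₂,l₃)=(5,3,6): N and (l;000)² cancel in I_A²/I_B².
A: Δ = 2!·8!·4!/15! = 1/675675; Racah Σ t=2..2: t=2:+1/1935360 = 1/1935360; ⇒ 3j(5 3 6; -5 -1 6)² = 3/91, sgn +1
B: Δ = 2!·8!·4!/15! = 1/675675; Racah Σ t=0..1: t=0:+1/60480 t=1:−1/161280 = 1/96768; ⇒ 3j(5 3 6; 4 0 -4)² = 15/1001, sgn +1
I_A²/I_B² = (3/91)/(15/1001) = 11/5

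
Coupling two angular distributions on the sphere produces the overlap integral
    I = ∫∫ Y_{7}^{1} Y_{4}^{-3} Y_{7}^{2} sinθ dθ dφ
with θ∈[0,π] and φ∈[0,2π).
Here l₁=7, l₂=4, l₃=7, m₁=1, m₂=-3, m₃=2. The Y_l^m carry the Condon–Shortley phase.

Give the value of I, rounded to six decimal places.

m-sum 0 ✓  L=18 even ✓  3≤7≤11 ✓
Π(2lᵢ+1) = 15×9×15 = 2025
triangle coeff Δ(7,4,7) = 1/58198140
Σ_t [0,4]: t=0:+1/17418240 t=1:−1/622080 t=2:+1/230400 t=3:−1/622080 t=4:+1/17418240 = 1/806400
(3j)²=2268/230945 [(7 4 7; 0 0 0)], sign=-1
Σ_t [0,1]: t=0:+1/2488320 t=1:−1/2073600 = -1/12441600
(3j)²=98/138567 [(7 4 7; 1 -3 2)], sign=+1
⇒ 4πI² = 30005640/2133423721
I = (-1)√(30005640/2133423721/(4π)) = -0.03345476

-0.033455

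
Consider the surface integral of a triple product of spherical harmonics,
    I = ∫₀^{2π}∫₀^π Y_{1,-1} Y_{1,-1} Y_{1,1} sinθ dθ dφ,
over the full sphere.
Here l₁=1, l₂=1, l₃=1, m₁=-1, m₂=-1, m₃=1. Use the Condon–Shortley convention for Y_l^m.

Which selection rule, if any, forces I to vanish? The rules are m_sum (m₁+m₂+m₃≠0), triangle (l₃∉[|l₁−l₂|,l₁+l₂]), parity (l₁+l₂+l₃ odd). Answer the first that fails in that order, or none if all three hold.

m_sum

Σmᵢ = -1  ✗
l₃∈[|l₁−l₂|,l₁+l₂]=[0,2], have l₃=1
Σlᵢ = 3 ⇒ odd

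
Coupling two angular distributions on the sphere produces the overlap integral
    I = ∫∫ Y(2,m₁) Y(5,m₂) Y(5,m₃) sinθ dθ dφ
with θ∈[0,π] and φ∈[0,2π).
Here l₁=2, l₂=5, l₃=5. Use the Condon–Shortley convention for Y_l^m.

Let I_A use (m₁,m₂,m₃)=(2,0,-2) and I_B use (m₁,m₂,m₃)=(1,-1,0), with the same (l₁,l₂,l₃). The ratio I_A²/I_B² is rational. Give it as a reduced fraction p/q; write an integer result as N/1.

28/1

l's match ⇒ only the (l;m) 3-j factors differ between A and B.
A: triangle coeff Δ(2,5,5) = 1/38610; Σ_t [0,0]: t=0:+1/2880 = 1/2880; (3j)²=14/429 [(2 5 5; 2 0 -2)], sign=-1
B: triangle coeff Δ(2,5,5) = 1/38610; Σ_t [0,1]: t=0:+1/1152 t=1:−1/1440 = 1/5760; (3j)²=1/858 [(2 5 5; 1 -1 0)], sign=-1
I_A²/I_B² = (14/429)/(1/858) = 28/1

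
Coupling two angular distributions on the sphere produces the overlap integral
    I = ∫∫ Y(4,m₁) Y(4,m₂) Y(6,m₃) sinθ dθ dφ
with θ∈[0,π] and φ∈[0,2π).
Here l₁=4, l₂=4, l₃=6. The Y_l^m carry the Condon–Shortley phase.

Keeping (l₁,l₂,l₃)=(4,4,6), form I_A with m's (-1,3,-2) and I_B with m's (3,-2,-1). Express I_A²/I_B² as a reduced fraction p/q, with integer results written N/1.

180/169

Same 4,4,6: normalisation and zero-m 3j drop out of the ratio.
A: Δ: 2! 6! 6! / 15! → 1/1261260; sum: t=1:−1/34560 t=2:+1/8640 = 1/11520; 3j²(4 4 6; -1 3 -2) = Δ·Π!·Σ² = 3/143  (sign +1)
B: Δ: 2! 6! 6! / 15! → 1/1261260; sum: t=0:+1/11520 t=1:−1/86400 = 13/172800; 3j²(4 4 6; 3 -2 -1) = Δ·Π!·Σ² = 13/660  (sign -1)
I_A²/I_B² = (3/143)/(13/660) = 180/169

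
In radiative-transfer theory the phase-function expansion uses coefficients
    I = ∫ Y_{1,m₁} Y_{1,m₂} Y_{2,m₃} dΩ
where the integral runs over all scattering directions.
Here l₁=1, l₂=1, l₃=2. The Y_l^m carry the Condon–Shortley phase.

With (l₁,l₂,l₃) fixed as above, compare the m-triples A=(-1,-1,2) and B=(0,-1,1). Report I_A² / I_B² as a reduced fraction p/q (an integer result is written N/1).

2/1

Shared (l₁,l₂,l₃)=(1,1,2): N and (l;000)² cancel in I_A²/I_B².
A: Δ = 0!·2!·2!/5! = 1/30; Racah Σ t=0..0: t=0:+1/4 = 1/4; ⇒ 3j(1 1 2; -1 -1 2)² = 1/5, sgn +1
B: Δ = 0!·2!·2!/5! = 1/30; Racah Σ t=0..0: t=0:+1/2 = 1/2; ⇒ 3j(1 1 2; 0 -1 1)² = 1/10, sgn -1
I_A²/I_B² = (1/5)/(1/10) = 2/1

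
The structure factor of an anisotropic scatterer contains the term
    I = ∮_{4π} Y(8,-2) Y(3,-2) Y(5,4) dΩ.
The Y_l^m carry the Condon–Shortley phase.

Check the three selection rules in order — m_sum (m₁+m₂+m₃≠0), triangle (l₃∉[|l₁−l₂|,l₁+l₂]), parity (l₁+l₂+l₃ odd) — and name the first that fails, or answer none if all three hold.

none

azimuthal sum: -2 − 2 + 4 = 0  ✓
5 ≤ 5 ≤ 11 (triangle on l)  ✓
L = 8 + 3 + 5 = 16 (even)  ✓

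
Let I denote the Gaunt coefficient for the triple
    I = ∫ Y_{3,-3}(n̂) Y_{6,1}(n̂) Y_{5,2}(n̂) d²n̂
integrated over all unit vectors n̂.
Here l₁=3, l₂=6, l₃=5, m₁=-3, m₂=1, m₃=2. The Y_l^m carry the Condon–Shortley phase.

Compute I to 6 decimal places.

0.145631

Checks pass: Σm=0; 14 even; l₃=5∈[3,9].
(2·3+1)(2·6+1)(2·5+1) = 1001
Δ: 4! 2! 8! / 15! → 1/675675
sum: t=1:−1/8640 t=2:+1/2304 t=3:−1/8640 = 7/34560
3j²(3 6 5; 0 0 0) = Δ·Π!·Σ² = 7/429  (sign -1)
sum: t=4:+1/34560 = 1/34560
3j²(3 6 5; -3 1 2) = Δ·Π!·Σ² = 7/429  (sign -1)
combine: 4πI² = 1001·7/429·7/429 = 343/1287
take √, sign +1: I = 0.14563067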